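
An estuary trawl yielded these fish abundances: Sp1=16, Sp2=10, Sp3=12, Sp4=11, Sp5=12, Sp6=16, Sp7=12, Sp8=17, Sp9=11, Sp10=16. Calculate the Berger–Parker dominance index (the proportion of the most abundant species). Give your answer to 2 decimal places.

0.13

Total N = 16+10+12+11+12+16+12+17+11+16 = 133, so the proportions are 0.1203, 0.0752, 0.0902, 0.0827, 0.0902, 0.1203, 0.0902, 0.1278, 0.0827, 0.1203 (working shown to 4 dp, full precision carried).
The largest proportion is 0.1278, i.e. d = 0.13 to 2 decimal places.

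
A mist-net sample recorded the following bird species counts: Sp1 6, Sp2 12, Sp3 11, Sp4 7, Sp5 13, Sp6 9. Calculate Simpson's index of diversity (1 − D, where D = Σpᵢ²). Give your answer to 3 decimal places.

Total N = 6+12+11+7+13+9 = 58, so the proportions are 0.10345, 0.2069, 0.18966, 0.12069, 0.22414, 0.15517 (working shown to 5 dp, full precision carried).
D = 0.10345² + 0.2069² + 0.18966² + 0.12069² + 0.22414² + 0.15517² = 0.01070 + 0.04281 + 0.03597 + 0.01457 + 0.05024 + 0.02408 = 0.17836.
So 1 − D = 0.82164, i.e. 0.822 to 3 decimal places.

0.822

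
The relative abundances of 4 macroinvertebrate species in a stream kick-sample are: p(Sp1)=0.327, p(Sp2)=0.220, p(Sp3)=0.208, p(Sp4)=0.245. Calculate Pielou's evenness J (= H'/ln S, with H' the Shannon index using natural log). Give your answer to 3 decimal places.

H' = −Σ pᵢ ln pᵢ = −((-0.36552) + (-0.33311) + (-0.32661) + (-0.34459)) = 1.36982 (working shown to 5 dp, full precision carried).
With S = 4 species, ln S = 1.38629, so J = 1.36982/1.38629 = 0.98812, i.e. 0.988 to 3 decimal places.

0.988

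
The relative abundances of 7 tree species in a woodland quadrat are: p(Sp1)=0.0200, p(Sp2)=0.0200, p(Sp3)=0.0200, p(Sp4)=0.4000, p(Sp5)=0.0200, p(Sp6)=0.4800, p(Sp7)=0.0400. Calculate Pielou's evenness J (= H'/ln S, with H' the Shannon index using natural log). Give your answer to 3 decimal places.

H' = −Σ pᵢ ln pᵢ = −((-0.07824) + (-0.07824) + (-0.07824) + (-0.36652) + (-0.07824) + (-0.35231) + (-0.12876)) = 1.16054 (working shown to 5 dp, full precision carried).
With S = 7 species, ln S = 1.94591, so J = 1.16054/1.94591 = 0.59640, i.e. 0.596 to 3 decimal places.

0.596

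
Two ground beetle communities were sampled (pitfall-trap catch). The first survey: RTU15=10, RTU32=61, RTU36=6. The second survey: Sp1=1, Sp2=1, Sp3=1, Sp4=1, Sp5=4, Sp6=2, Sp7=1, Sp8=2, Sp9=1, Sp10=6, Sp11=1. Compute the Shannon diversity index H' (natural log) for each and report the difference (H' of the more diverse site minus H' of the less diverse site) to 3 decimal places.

1.488

The first survey: N=77, proportions 0.12987, 0.792208, 0.077922, giving H' = 0.648484 (working shown to 6 dp, full precision carried).
The second survey: N=21, proportions 0.047619, 0.047619, 0.047619, 0.047619, 0.190476, 0.095238, 0.047619, 0.095238, 0.047619, 0.285714, 0.047619, giving H' = 2.136507.
Difference = |0.648484 − 2.136507| = 1.488023, i.e. 1.488 to 3 decimal places.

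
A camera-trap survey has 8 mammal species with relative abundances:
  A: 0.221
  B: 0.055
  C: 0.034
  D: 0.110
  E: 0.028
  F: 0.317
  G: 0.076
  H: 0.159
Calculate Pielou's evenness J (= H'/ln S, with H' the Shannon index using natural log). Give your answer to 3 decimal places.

0.867

H' = −Σ pᵢ ln pᵢ = −((-0.33362) + (-0.15952) + (-0.11497) + (-0.24280) + (-0.10012) + (-0.36419) + (-0.19585) + (-0.29238)) = 1.80344 (working shown to 5 dp, full precision carried).
With S = 8 species, ln S = 2.07944, so J = 1.80344/2.07944 = 0.86727, i.e. 0.867 to 3 decimal places.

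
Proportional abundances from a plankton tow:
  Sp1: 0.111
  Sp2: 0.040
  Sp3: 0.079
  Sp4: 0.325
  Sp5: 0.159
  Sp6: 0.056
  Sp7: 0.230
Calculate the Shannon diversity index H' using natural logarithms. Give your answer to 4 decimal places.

Each pᵢ ln pᵢ term (working shown to 6 dp, full precision carried): 0.111×(-2.198225)=-0.244003, 0.04×(-3.218876)=-0.128755, 0.079×(-2.538307)=-0.200526, 0.325×(-1.123930)=-0.365277, 0.159×(-1.838851)=-0.292377, 0.056×(-2.882404)=-0.161415, 0.23×(-1.469676)=-0.338025.
Sum = -1.730379, so H' = 1.7304.

1.7304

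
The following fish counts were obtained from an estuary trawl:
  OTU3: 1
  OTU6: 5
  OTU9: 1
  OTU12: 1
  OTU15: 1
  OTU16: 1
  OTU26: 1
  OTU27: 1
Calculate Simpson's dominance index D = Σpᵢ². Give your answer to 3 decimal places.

0.222

Total N = 1+5+1+1+1+1+1+1 = 12, so the proportions are 0.08333, 0.41667, 0.08333, 0.08333, 0.08333, 0.08333, 0.08333, 0.08333 (working shown to 5 dp, full precision carried).
D = 0.08333² + 0.41667² + 0.08333² + 0.08333² + 0.08333² + 0.08333² + 0.08333² + 0.08333² = 0.00694 + 0.17361 + 0.00694 + 0.00694 + 0.00694 + 0.00694 + 0.00694 + 0.00694 = 0.22222.
To 3 decimal places, D = 0.222.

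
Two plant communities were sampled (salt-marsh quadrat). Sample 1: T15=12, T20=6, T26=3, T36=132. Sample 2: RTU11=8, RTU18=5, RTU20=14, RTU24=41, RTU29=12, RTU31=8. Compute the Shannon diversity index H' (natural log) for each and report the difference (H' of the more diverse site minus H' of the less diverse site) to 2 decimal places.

0.99

Sample 1: N=153, proportions 0.0784, 0.0392, 0.0196, 0.8627, giving H' = 0.5311 (working shown to 4 dp, full precision carried).
Sample 2: N=88, proportions 0.0909, 0.0568, 0.1591, 0.4659, 0.1364, 0.0909, giving H' = 1.5189.
Difference = |0.5311 − 1.5189| = 0.9878, i.e. 0.99 to 2 decimal places.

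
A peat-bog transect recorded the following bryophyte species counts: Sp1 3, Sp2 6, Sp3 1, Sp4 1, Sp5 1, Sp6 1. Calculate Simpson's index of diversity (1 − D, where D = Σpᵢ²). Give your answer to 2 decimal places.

Total N = 3+6+1+1+1+1 = 13, so the proportions are 0.2308, 0.4615, 0.0769, 0.0769, 0.0769, 0.0769 (working shown to 4 dp, full precision carried).
D = 0.2308² + 0.4615² + 0.0769² + 0.0769² + 0.0769² + 0.0769² = 0.0533 + 0.2130 + 0.0059 + 0.0059 + 0.0059 + 0.0059 = 0.2899.
So 1 − D = 0.7101, i.e. 0.71 to 2 decimal places.

0.71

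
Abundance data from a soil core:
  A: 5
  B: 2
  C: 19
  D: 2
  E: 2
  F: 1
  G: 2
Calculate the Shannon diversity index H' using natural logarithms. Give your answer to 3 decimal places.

Total N = 5+2+19+2+2+1+2 = 33, so the proportions are 0.15152, 0.06061, 0.57576, 0.06061, 0.06061, 0.0303, 0.06061 (working shown to 5 dp, full precision carried).
Each pᵢ ln pᵢ term: 0.15152×(-1.88707)=-0.28592, 0.06061×(-2.80336)=-0.16990, 0.57576×(-0.55207)=-0.31786, 0.06061×(-2.80336)=-0.16990, 0.06061×(-2.80336)=-0.16990, 0.0303×(-3.49651)=-0.10595, 0.06061×(-2.80336)=-0.16990.
Sum = -1.38933, so H' = 1.389.

1.389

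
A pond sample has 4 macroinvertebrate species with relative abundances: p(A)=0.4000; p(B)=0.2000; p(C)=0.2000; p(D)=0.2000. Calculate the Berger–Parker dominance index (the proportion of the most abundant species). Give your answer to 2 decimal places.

0.40

The largest proportion is 0.4, i.e. d = 0.40 to 2 decimal places.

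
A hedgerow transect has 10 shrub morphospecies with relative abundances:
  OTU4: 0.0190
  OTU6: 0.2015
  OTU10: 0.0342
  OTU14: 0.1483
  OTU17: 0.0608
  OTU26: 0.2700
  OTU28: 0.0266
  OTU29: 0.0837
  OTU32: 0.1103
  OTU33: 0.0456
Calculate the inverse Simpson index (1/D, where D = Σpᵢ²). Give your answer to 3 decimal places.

6.147

D = 0.019² + 0.2015² + 0.0342² + 0.1483² + 0.0608² + 0.27² + 0.0266² + 0.0837² + 0.1103² + 0.0456² = 0.0003610 + 0.0406023 + 0.0011696 + 0.0219929 + 0.0036966 + 0.0729000 + 0.0007076 + 0.0070057 + 0.0121661 + 0.0020794 = 0.1626811 (working shown to 7 dp, full precision carried).
So 1/D = 6.14699, i.e. 6.147 to 3 decimal places.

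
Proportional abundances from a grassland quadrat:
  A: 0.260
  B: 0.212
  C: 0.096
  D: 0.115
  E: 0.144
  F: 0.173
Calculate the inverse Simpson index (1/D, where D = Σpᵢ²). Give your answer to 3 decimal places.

D = 0.26² + 0.212² + 0.096² + 0.115² + 0.144² + 0.173² = 0.0676000 + 0.0449440 + 0.0092160 + 0.0132250 + 0.0207360 + 0.0299290 = 0.1856500 (working shown to 7 dp, full precision carried).
So 1/D = 5.38648, i.e. 5.386 to 3 decimal places.

5.386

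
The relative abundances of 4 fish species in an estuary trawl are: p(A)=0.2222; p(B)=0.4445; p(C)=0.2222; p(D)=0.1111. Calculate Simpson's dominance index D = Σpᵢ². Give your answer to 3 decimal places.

D = 0.2222² + 0.4445² + 0.2222² + 0.1111² = 0.04937 + 0.19758 + 0.04937 + 0.01234 = 0.30867 (working shown to 5 dp, full precision carried).
To 3 decimal places, D = 0.309.

0.309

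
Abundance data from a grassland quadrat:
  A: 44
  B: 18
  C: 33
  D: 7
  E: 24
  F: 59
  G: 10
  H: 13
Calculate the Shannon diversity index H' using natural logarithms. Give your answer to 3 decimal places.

1.872

Total N = 44+18+33+7+24+59+10+13 = 208, so the proportions are 0.21154, 0.08654, 0.15865, 0.03365, 0.11538, 0.28365, 0.04808, 0.0625 (working shown to 5 dp, full precision carried).
Each pᵢ ln pᵢ term: 0.21154×(-1.55335)=-0.32859, 0.08654×(-2.44717)=-0.21177, 0.15865×(-1.84103)=-0.29209, 0.03365×(-3.39163)=-0.11414, 0.11538×(-2.15948)=-0.24917, 0.28365×(-1.26000)=-0.35740, 0.04808×(-3.03495)=-0.14591, 0.0625×(-2.77259)=-0.17329.
Sum = -1.87237, so H' = 1.872.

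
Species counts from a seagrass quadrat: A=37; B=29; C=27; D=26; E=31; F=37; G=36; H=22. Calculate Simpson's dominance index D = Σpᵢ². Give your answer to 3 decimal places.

Total N = 37+29+27+26+31+37+36+22 = 245, so the proportions are 0.15102, 0.11837, 0.1102, 0.10612, 0.12653, 0.15102, 0.14694, 0.0898 (working shown to 5 dp, full precision carried).
D = 0.15102² + 0.11837² + 0.1102² + 0.10612² + 0.12653² + 0.15102² + 0.14694² + 0.0898² = 0.02281 + 0.01401 + 0.01214 + 0.01126 + 0.01601 + 0.02281 + 0.02159 + 0.00806 = 0.12870.
To 3 decimal places, D = 0.129.

0.129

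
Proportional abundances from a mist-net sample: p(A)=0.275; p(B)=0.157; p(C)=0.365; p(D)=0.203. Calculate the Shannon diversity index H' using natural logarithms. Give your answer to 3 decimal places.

Each pᵢ ln pᵢ term (working shown to 5 dp, full precision carried): 0.275×(-1.29098)=-0.35502, 0.157×(-1.85151)=-0.29069, 0.365×(-1.00786)=-0.36787, 0.203×(-1.59455)=-0.32369.
Sum = -1.33727, so H' = 1.337.

1.337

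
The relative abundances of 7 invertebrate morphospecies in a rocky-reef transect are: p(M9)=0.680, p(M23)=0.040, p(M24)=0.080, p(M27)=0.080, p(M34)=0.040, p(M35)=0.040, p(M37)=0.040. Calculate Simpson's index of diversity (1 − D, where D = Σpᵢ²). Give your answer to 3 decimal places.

0.518

D = 0.68² + 0.04² + 0.08² + 0.08² + 0.04² + 0.04² + 0.04² = 0.46240 + 0.00160 + 0.00640 + 0.00640 + 0.00160 + 0.00160 + 0.00160 = 0.48160 (working shown to 5 dp, full precision carried).
So 1 − D = 0.51840, i.e. 0.518 to 3 decimal places.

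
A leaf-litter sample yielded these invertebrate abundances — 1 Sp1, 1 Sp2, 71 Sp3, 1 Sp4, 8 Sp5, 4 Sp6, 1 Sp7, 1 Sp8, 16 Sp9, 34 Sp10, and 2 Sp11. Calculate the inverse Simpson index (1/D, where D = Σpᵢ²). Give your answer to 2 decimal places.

Total N = 1+1+71+1+8+4+1+1+16+34+2 = 140, so the proportions are 0.00714, 0.00714, 0.50714, 0.00714, 0.05714, 0.02857, 0.00714, 0.00714, 0.11429, 0.24286, 0.01429 (working shown to 5 dp, full precision carried).
D = 0.00714² + 0.00714² + 0.50714² + 0.00714² + 0.05714² + 0.02857² + 0.00714² + 0.00714² + 0.11429² + 0.24286² + 0.01429² = 0.00005 + 0.00005 + 0.25719 + 0.00005 + 0.00327 + 0.00082 + 0.00005 + 0.00005 + 0.01306 + 0.05898 + 0.00020 = 0.33378.
So 1/D = 2.9960, i.e. 3.00 to 2 decimal places.

3.00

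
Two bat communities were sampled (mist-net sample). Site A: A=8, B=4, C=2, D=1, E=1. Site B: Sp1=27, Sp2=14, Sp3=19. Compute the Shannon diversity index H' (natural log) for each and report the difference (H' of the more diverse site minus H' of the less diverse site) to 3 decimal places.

0.237

Site A: N=16, proportions 0.5, 0.25, 0.125, 0.0625, 0.0625, giving H' = 1.29965 (working shown to 5 dp, full precision carried).
Site B: N=60, proportions 0.45, 0.23333, 0.31667, giving H' = 1.06303.
Difference = |1.29965 − 1.06303| = 0.23662, i.e. 0.237 to 3 decimal places.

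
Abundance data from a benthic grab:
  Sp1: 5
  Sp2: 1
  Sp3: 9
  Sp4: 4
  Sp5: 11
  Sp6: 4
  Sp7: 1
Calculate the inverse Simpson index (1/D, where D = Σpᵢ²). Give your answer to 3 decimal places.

4.693

Total N = 5+1+9+4+11+4+1 = 35, so the proportions are 0.1428571, 0.0285714, 0.2571429, 0.1142857, 0.3142857, 0.1142857, 0.0285714 (working shown to 7 dp, full precision carried).
D = 0.1428571² + 0.0285714² + 0.2571429² + 0.1142857² + 0.3142857² + 0.1142857² + 0.0285714² = 0.0204082 + 0.0008163 + 0.0661224 + 0.0130612 + 0.0987755 + 0.0130612 + 0.0008163 = 0.2130612.
So 1/D = 4.69349, i.e. 4.693 to 3 decimal places.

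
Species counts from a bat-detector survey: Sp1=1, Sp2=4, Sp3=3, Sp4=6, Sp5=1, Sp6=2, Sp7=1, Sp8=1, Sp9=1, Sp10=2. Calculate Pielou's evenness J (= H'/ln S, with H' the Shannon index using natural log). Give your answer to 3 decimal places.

0.901

Total N = 1+4+3+6+1+2+1+1+1+2 = 22, so the proportions are 0.04545, 0.18182, 0.13636, 0.27273, 0.04545, 0.09091, 0.04545, 0.04545, 0.04545, 0.09091 (working shown to 5 dp, full precision carried).
H' = −Σ pᵢ ln pᵢ = −((-0.14050) + (-0.30995) + (-0.27170) + (-0.35435) + (-0.14050) + (-0.21799) + (-0.14050) + (-0.14050) + (-0.14050) + (-0.21799)) = 2.07449.
With S = 10 species, ln S = 2.30259, so J = 2.07449/2.30259 = 0.90094, i.e. 0.901 to 3 decimal places.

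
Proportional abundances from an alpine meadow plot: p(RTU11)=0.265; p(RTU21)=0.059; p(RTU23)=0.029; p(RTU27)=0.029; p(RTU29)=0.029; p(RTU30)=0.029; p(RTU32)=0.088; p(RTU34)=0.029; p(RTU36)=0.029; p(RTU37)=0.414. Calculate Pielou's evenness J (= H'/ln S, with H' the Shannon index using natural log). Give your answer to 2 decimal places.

0.74

H' = −Σ pᵢ ln pᵢ = −((-0.3519) + (-0.1670) + (-0.1027) + (-0.1027) + (-0.1027) + (-0.1027) + (-0.2139) + (-0.1027) + (-0.1027) + (-0.3651)) = 1.7139 (working shown to 4 dp, full precision carried).
With S = 10 species, ln S = 2.3026, so J = 1.7139/2.3026 = 0.7443, i.e. 0.74 to 2 decimal places.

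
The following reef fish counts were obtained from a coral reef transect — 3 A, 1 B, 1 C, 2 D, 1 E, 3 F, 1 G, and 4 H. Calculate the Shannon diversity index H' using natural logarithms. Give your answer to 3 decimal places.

1.927

Total N = 3+1+1+2+1+3+1+4 = 16, so the proportions are 0.1875, 0.0625, 0.0625, 0.125, 0.0625, 0.1875, 0.0625, 0.25 (working shown to 5 dp, full precision carried).
Each pᵢ ln pᵢ term: 0.1875×(-1.67398)=-0.31387, 0.0625×(-2.77259)=-0.17329, 0.0625×(-2.77259)=-0.17329, 0.125×(-2.07944)=-0.25993, 0.0625×(-2.77259)=-0.17329, 0.1875×(-1.67398)=-0.31387, 0.0625×(-2.77259)=-0.17329, 0.25×(-1.38629)=-0.34657.
Sum = -1.92739, so H' = 1.927.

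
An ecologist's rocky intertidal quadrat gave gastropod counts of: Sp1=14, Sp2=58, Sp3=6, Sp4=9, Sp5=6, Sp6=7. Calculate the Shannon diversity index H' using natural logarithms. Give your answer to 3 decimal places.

1.332

Total N = 14+58+6+9+6+7 = 100, so the proportions are 0.14, 0.58, 0.06, 0.09, 0.06, 0.07 (working shown to 5 dp, full precision carried).
Each pᵢ ln pᵢ term: 0.14×(-1.96611)=-0.27526, 0.58×(-0.54473)=-0.31594, 0.06×(-2.81341)=-0.16880, 0.09×(-2.40795)=-0.21672, 0.06×(-2.81341)=-0.16880, 0.07×(-2.65926)=-0.18615.
Sum = -1.33167, so H' = 1.332.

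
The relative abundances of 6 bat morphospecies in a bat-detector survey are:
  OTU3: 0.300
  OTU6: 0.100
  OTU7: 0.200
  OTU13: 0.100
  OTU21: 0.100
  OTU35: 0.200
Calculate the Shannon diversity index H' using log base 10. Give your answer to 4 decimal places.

Each pᵢ log₁₀ pᵢ term (working shown to 6 dp, full precision carried): 0.3×(-0.522879)=-0.156864, 0.1×(-1.000000)=-0.100000, 0.2×(-0.698970)=-0.139794, 0.1×(-1.000000)=-0.100000, 0.1×(-1.000000)=-0.100000, 0.2×(-0.698970)=-0.139794.
Sum = -0.736452, so H' = 0.7365.

0.7365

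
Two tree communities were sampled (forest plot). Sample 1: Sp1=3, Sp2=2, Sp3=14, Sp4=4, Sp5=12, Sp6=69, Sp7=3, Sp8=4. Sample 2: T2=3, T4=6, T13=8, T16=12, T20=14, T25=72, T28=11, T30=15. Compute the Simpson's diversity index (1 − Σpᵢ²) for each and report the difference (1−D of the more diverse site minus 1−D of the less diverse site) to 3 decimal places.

Sample 1: N=111, proportions 0.02703, 0.01802, 0.12613, 0.03604, 0.10811, 0.62162, 0.02703, 0.03604, giving 1−D = 0.58161 (working shown to 5 dp, full precision carried).
Sample 2: N=141, proportions 0.02128, 0.04255, 0.05674, 0.08511, 0.09929, 0.51064, 0.07801, 0.10638, giving 1−D = 0.69926.
Difference = |0.58161 − 0.69926| = 0.11765, i.e. 0.118 to 3 decimal places.

0.118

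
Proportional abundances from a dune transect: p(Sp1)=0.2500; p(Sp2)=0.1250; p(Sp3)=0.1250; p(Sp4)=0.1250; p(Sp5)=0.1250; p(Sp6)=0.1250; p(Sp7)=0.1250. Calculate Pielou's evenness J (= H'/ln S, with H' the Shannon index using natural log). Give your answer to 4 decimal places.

H' = −Σ pᵢ ln pᵢ = −((-0.346574) + (-0.259930) + (-0.259930) + (-0.259930) + (-0.259930) + (-0.259930) + (-0.259930)) = 1.906155 (working shown to 6 dp, full precision carried).
With S = 7 species, ln S = 1.945910, so J = 1.906155/1.945910 = 0.979570, i.e. 0.9796 to 4 decimal places.

0.9796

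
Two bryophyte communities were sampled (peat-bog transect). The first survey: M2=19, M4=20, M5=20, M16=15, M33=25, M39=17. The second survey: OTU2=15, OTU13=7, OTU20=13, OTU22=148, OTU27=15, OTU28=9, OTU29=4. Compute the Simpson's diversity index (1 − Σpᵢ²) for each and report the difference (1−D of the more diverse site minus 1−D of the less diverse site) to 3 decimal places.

0.338

The first survey: N=116, proportions 0.16379, 0.17241, 0.17241, 0.12931, 0.21552, 0.14655, giving 1−D = 0.82907 (working shown to 5 dp, full precision carried).
The second survey: N=211, proportions 0.07109, 0.03318, 0.06161, 0.70142, 0.07109, 0.04265, 0.01896, giving 1−D = 0.49082.
Difference = |0.82907 − 0.49082| = 0.33825, i.e. 0.338 to 3 decimal places.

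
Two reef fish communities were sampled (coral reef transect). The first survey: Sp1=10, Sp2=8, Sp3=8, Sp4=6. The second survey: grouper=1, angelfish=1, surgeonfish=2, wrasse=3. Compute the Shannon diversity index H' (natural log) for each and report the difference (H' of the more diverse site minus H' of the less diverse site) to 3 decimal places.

The first survey: N=32, proportions 0.3125, 0.25, 0.25, 0.1875, giving H' = 1.37050 (working shown to 5 dp, full precision carried).
The second survey: N=7, proportions 0.14286, 0.14286, 0.28571, 0.42857, giving H' = 1.27703.
Difference = |1.37050 − 1.27703| = 0.09347, i.e. 0.093 to 3 decimal places.

0.093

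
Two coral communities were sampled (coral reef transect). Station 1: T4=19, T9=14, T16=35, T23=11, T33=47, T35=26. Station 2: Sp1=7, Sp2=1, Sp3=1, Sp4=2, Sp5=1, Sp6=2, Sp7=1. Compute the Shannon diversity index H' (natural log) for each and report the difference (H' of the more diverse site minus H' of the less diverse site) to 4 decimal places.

0.0576

Station 1: N=152, proportions 0.125, 0.092105, 0.230263, 0.072368, 0.309211, 0.171053, giving H' = 1.672745 (working shown to 6 dp, full precision carried).
Station 2: N=15, proportions 0.466667, 0.066667, 0.066667, 0.133333, 0.066667, 0.133333, 0.066667, giving H' = 1.615120.
Difference = |1.672745 − 1.615120| = 0.057625, i.e. 0.0576 to 4 decimal places.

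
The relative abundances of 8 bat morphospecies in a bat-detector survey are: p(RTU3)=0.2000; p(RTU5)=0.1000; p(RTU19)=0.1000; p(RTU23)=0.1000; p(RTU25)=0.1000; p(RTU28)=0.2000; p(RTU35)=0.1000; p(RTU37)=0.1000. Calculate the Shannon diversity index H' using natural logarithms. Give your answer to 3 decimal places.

Each pᵢ ln pᵢ term (working shown to 5 dp, full precision carried): 0.2×(-1.60944)=-0.32189, 0.1×(-2.30259)=-0.23026, 0.1×(-2.30259)=-0.23026, 0.1×(-2.30259)=-0.23026, 0.1×(-2.30259)=-0.23026, 0.2×(-1.60944)=-0.32189, 0.1×(-2.30259)=-0.23026, 0.1×(-2.30259)=-0.23026.
Sum = -2.02533, so H' = 2.025.

2.025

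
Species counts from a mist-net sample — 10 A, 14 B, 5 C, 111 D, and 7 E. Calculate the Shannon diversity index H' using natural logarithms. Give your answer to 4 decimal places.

0.8789

Total N = 10+14+5+111+7 = 147, so the proportions are 0.068027, 0.095238, 0.034014, 0.755102, 0.047619 (working shown to 6 dp, full precision carried).
Each pᵢ ln pᵢ term: 0.068027×(-2.687847)=-0.182847, 0.095238×(-2.351375)=-0.223941, 0.034014×(-3.380995)=-0.115000, 0.755102×(-0.280902)=-0.212110, 0.047619×(-3.044522)=-0.144977.
Sum = -0.878874, so H' = 0.8789.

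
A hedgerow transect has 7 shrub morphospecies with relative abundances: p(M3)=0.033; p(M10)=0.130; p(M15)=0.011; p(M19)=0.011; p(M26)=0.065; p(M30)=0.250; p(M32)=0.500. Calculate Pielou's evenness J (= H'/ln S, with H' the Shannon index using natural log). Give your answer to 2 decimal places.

H' = −Σ pᵢ ln pᵢ = −((-0.1126) + (-0.2652) + (-0.0496) + (-0.0496) + (-0.1777) + (-0.3466) + (-0.3466)) = 1.3478 (working shown to 4 dp, full precision carried).
With S = 7 species, ln S = 1.9459, so J = 1.3478/1.9459 = 0.6926, i.e. 0.69 to 2 decimal places.

0.69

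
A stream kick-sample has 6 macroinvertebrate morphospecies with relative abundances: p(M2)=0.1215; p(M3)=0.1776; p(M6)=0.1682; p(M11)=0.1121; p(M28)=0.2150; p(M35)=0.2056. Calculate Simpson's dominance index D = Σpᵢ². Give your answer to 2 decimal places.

0.18

D = 0.1215² + 0.1776² + 0.1682² + 0.1121² + 0.215² + 0.2056² = 0.0148 + 0.0315 + 0.0283 + 0.0126 + 0.0462 + 0.0423 = 0.1757 (working shown to 4 dp, full precision carried).
To 2 decimal places, D = 0.18.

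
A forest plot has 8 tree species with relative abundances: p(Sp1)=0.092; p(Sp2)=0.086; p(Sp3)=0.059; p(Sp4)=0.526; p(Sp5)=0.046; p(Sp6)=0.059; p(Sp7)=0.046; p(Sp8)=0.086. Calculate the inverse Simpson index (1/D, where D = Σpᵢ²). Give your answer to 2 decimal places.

D = 0.092² + 0.086² + 0.059² + 0.526² + 0.046² + 0.059² + 0.046² + 0.086² = 0.008464 + 0.007396 + 0.003481 + 0.276676 + 0.002116 + 0.003481 + 0.002116 + 0.007396 = 0.311126 (working shown to 6 dp, full precision carried).
So 1/D = 3.2141, i.e. 3.21 to 2 decimal places.

3.21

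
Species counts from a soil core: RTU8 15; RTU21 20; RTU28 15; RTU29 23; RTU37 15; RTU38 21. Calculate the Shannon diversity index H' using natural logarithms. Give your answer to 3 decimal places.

Total N = 15+20+15+23+15+21 = 109, so the proportions are 0.13761, 0.18349, 0.13761, 0.21101, 0.13761, 0.19266 (working shown to 5 dp, full precision carried).
Each pᵢ ln pᵢ term: 0.13761×(-1.98330)=-0.27293, 0.18349×(-1.69562)=-0.31112, 0.13761×(-1.98330)=-0.27293, 0.21101×(-1.55585)=-0.32830, 0.13761×(-1.98330)=-0.27293, 0.19266×(-1.64683)=-0.31728.
Sum = -1.77549, so H' = 1.775.

1.775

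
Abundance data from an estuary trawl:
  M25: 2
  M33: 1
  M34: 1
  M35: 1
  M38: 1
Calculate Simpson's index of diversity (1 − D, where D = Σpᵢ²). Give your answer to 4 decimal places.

0.7778

Total N = 2+1+1+1+1 = 6, so the proportions are 0.333333, 0.166667, 0.166667, 0.166667, 0.166667 (working shown to 6 dp, full precision carried).
D = 0.333333² + 0.166667² + 0.166667² + 0.166667² + 0.166667² = 0.111111 + 0.027778 + 0.027778 + 0.027778 + 0.027778 = 0.222222.
So 1 − D = 0.777778, i.e. 0.7778 to 4 decimal places.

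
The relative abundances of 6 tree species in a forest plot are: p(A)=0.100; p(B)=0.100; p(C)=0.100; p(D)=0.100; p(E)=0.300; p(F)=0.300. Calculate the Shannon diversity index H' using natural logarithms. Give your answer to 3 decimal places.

1.643

Each pᵢ ln pᵢ term (working shown to 5 dp, full precision carried): 0.1×(-2.30259)=-0.23026, 0.1×(-2.30259)=-0.23026, 0.1×(-2.30259)=-0.23026, 0.1×(-2.30259)=-0.23026, 0.3×(-1.20397)=-0.36119, 0.3×(-1.20397)=-0.36119.
Sum = -1.64342, so H' = 1.643.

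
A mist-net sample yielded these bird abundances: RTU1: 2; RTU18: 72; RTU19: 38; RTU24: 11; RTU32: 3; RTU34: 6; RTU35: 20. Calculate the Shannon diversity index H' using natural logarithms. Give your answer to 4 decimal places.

1.4195

Total N = 2+72+38+11+3+6+20 = 152, so the proportions are 0.013158, 0.473684, 0.25, 0.072368, 0.019737, 0.039474, 0.131579 (working shown to 6 dp, full precision carried).
Each pᵢ ln pᵢ term: 0.013158×(-4.330733)=-0.056983, 0.473684×(-0.747214)=-0.353944, 0.25×(-1.386294)=-0.346574, 0.072368×(-2.625985)=-0.190038, 0.019737×(-3.925268)=-0.077472, 0.039474×(-3.232121)=-0.127584, 0.131579×(-2.028148)=-0.266862.
Sum = -1.419457, so H' = 1.4195.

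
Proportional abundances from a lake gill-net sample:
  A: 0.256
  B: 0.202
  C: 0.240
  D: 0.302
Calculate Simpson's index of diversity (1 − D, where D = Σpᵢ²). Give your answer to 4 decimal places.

0.7449

D = 0.256² + 0.202² + 0.24² + 0.302² = 0.065536 + 0.040804 + 0.057600 + 0.091204 = 0.255144 (working shown to 6 dp, full precision carried).
So 1 − D = 0.744856, i.e. 0.7449 to 4 decimal places.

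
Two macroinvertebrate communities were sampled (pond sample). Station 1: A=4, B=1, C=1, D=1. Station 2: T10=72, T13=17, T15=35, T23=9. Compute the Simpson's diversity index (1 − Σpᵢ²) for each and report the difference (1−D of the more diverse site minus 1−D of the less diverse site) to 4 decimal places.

Station 1: N=7, proportions 0.5714286, 0.1428571, 0.1428571, 0.1428571, giving 1−D = 0.6122449 (working shown to 7 dp, full precision carried).
Station 2: N=133, proportions 0.5413534, 0.1278195, 0.2631579, 0.0676692, giving 1−D = 0.6167675.
Difference = |0.6122449 − 0.6167675| = 0.0045226, i.e. 0.0045 to 4 decimal places.

0.0045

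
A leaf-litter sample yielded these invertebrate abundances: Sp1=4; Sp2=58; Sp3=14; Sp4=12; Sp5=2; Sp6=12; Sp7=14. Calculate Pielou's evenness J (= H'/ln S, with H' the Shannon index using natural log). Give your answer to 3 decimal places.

0.777

Total N = 4+58+14+12+2+12+14 = 116, so the proportions are 0.03448, 0.5, 0.12069, 0.10345, 0.01724, 0.10345, 0.12069 (working shown to 5 dp, full precision carried).
H' = −Σ pᵢ ln pᵢ = −((-0.11611) + (-0.34657) + (-0.25520) + (-0.23469) + (-0.07001) + (-0.23469) + (-0.25520)) = 1.51248.
With S = 7 species, ln S = 1.94591, so J = 1.51248/1.94591 = 0.77726, i.e. 0.777 to 3 decimal places.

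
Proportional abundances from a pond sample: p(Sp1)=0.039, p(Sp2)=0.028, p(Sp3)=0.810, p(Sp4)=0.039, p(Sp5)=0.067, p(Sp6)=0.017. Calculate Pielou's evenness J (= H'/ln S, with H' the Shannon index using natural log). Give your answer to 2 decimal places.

0.43

H' = −Σ pᵢ ln pᵢ = −((-0.1265) + (-0.1001) + (-0.1707) + (-0.1265) + (-0.1811) + (-0.0693)) = 0.7742 (working shown to 4 dp, full precision carried).
With S = 6 species, ln S = 1.7918, so J = 0.7742/1.7918 = 0.4321, i.e. 0.43 to 2 decimal places.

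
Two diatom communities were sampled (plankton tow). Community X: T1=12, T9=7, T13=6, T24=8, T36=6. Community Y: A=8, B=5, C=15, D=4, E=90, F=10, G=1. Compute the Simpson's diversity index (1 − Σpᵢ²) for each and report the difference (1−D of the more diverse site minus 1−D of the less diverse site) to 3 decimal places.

0.266

Community X: N=39, proportions 0.30769, 0.17949, 0.15385, 0.20513, 0.15385, giving 1−D = 0.78369 (working shown to 5 dp, full precision carried).
Community Y: N=133, proportions 0.06015, 0.03759, 0.11278, 0.03008, 0.67669, 0.07519, 0.00752, giving 1−D = 0.51772.
Difference = |0.78369 − 0.51772| = 0.26597, i.e. 0.266 to 3 decimal places.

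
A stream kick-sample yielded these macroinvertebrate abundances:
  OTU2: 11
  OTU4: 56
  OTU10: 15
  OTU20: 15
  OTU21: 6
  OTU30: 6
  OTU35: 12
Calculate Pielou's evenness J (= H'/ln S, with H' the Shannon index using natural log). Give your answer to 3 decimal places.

0.832

Total N = 11+56+15+15+6+6+12 = 121, so the proportions are 0.09091, 0.46281, 0.12397, 0.12397, 0.04959, 0.04959, 0.09917 (working shown to 5 dp, full precision carried).
H' = −Σ pᵢ ln pᵢ = −((-0.21799) + (-0.35657) + (-0.25881) + (-0.25881) + (-0.14896) + (-0.14896) + (-0.22918)) = 1.61928.
With S = 7 species, ln S = 1.94591, so J = 1.61928/1.94591 = 0.83214, i.e. 0.832 to 3 decimal places.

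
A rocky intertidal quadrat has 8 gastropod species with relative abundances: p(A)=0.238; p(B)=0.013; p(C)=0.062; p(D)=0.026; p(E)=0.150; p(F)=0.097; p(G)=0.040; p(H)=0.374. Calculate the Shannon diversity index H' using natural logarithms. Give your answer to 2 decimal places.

1.67

Each pᵢ ln pᵢ term (working shown to 4 dp, full precision carried): 0.238×(-1.4355)=-0.3416, 0.013×(-4.3428)=-0.0565, 0.062×(-2.7806)=-0.1724, 0.026×(-3.6497)=-0.0949, 0.15×(-1.8971)=-0.2846, 0.097×(-2.3330)=-0.2263, 0.04×(-3.2189)=-0.1288, 0.374×(-0.9835)=-0.3678.
Sum = -1.6728, so H' = 1.67.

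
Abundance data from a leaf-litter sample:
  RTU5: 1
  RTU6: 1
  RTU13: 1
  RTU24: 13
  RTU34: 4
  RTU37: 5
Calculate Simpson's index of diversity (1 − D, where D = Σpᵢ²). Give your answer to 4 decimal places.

Total N = 1+1+1+13+4+5 = 25, so the proportions are 0.04, 0.04, 0.04, 0.52, 0.16, 0.2 (working shown to 6 dp, full precision carried).
D = 0.04² + 0.04² + 0.04² + 0.52² + 0.16² + 0.2² = 0.001600 + 0.001600 + 0.001600 + 0.270400 + 0.025600 + 0.040000 = 0.340800.
So 1 − D = 0.659200, i.e. 0.6592 to 4 decimal places.

0.6592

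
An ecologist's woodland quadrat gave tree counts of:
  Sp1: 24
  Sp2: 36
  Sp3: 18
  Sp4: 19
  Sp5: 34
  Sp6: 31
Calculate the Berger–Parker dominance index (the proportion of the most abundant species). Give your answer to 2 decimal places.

0.22

Total N = 24+36+18+19+34+31 = 162, so the proportions are 0.1481, 0.2222, 0.1111, 0.1173, 0.2099, 0.1914 (working shown to 4 dp, full precision carried).
The largest proportion is 0.2222, i.e. d = 0.22 to 2 decimal places.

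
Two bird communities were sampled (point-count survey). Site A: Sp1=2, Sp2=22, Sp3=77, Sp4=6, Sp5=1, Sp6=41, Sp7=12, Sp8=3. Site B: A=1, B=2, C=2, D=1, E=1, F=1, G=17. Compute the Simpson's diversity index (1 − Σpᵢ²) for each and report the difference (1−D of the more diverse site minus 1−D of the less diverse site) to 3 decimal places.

Site A: N=164, proportions 0.0122, 0.13415, 0.46951, 0.03659, 0.0061, 0.25, 0.07317, 0.01829, giving 1−D = 0.69185 (working shown to 5 dp, full precision carried).
Site B: N=25, proportions 0.04, 0.08, 0.08, 0.04, 0.04, 0.04, 0.68, giving 1−D = 0.51840.
Difference = |0.69185 − 0.51840| = 0.17345, i.e. 0.173 to 3 decimal places.

0.173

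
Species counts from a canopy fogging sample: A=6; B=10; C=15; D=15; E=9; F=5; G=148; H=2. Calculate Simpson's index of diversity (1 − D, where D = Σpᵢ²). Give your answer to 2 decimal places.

0.49

Total N = 6+10+15+15+9+5+148+2 = 210, so the proportions are 0.0286, 0.0476, 0.0714, 0.0714, 0.0429, 0.0238, 0.7048, 0.0095 (working shown to 4 dp, full precision carried).
D = 0.0286² + 0.0476² + 0.0714² + 0.0714² + 0.0429² + 0.0238² + 0.7048² + 0.0095² = 0.0008 + 0.0023 + 0.0051 + 0.0051 + 0.0018 + 0.0006 + 0.4967 + 0.0001 = 0.5125.
So 1 − D = 0.4875, i.e. 0.49 to 2 decimal places.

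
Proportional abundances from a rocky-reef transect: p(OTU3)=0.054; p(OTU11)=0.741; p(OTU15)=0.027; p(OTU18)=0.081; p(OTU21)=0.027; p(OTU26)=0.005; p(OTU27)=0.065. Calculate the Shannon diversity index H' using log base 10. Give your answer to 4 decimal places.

Each pᵢ log₁₀ pᵢ term (working shown to 6 dp, full precision carried): 0.054×(-1.267606)=-0.068451, 0.741×(-0.130182)=-0.096465, 0.027×(-1.568636)=-0.042353, 0.081×(-1.091515)=-0.088413, 0.027×(-1.568636)=-0.042353, 0.005×(-2.301030)=-0.011505, 0.065×(-1.187087)=-0.077161.
Sum = -0.426700, so H' = 0.4267.

0.4267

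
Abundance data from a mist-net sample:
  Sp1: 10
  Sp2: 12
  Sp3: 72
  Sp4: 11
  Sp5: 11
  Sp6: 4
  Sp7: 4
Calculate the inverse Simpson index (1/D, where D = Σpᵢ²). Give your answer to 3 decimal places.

2.697

Total N = 10+12+72+11+11+4+4 = 124, so the proportions are 0.080645, 0.096774, 0.580645, 0.08871, 0.08871, 0.032258, 0.032258 (working shown to 6 dp, full precision carried).
D = 0.080645² + 0.096774² + 0.580645² + 0.08871² + 0.08871² + 0.032258² + 0.032258² = 0.006504 + 0.009365 + 0.337149 + 0.007869 + 0.007869 + 0.001041 + 0.001041 = 0.370838.
So 1/D = 2.69660, i.e. 2.697 to 3 decimal places.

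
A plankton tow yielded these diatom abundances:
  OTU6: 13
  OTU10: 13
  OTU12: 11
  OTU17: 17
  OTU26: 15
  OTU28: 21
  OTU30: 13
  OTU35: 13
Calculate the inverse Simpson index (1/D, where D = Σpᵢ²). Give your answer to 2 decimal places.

7.68

Total N = 13+13+11+17+15+21+13+13 = 116, so the proportions are 0.112069, 0.112069, 0.094828, 0.146552, 0.12931, 0.181034, 0.112069, 0.112069 (working shown to 6 dp, full precision carried).
D = 0.112069² + 0.112069² + 0.094828² + 0.146552² + 0.12931² + 0.181034² + 0.112069² + 0.112069² = 0.012559 + 0.012559 + 0.008992 + 0.021477 + 0.016721 + 0.032773 + 0.012559 + 0.012559 = 0.130202.
So 1/D = 7.6804, i.e. 7.68 to 2 decimal places.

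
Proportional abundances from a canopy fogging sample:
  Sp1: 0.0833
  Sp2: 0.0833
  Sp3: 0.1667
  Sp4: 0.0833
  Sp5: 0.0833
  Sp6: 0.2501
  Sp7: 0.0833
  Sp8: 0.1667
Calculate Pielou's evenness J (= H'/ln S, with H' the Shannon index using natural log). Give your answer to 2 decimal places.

0.95

H' = −Σ pᵢ ln pᵢ = −((-0.2070) + (-0.2070) + (-0.2987) + (-0.2070) + (-0.2070) + (-0.3466) + (-0.2070) + (-0.2987)) = 1.9790 (working shown to 4 dp, full precision carried).
With S = 8 species, ln S = 2.0794, so J = 1.9790/2.0794 = 0.9517, i.e. 0.95 to 2 decimal places.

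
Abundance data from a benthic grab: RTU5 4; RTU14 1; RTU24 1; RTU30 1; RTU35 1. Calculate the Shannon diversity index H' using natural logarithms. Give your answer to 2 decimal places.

Total N = 4+1+1+1+1 = 8, so the proportions are 0.5, 0.125, 0.125, 0.125, 0.125 (working shown to 4 dp, full precision carried).
Each pᵢ ln pᵢ term: 0.5×(-0.6931)=-0.3466, 0.125×(-2.0794)=-0.2599, 0.125×(-2.0794)=-0.2599, 0.125×(-2.0794)=-0.2599, 0.125×(-2.0794)=-0.2599.
Sum = -1.3863, so H' = 1.39.

1.39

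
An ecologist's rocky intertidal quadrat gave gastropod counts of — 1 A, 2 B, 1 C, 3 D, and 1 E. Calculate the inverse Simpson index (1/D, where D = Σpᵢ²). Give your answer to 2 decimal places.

4.00

Total N = 1+2+1+3+1 = 8, so the proportions are 0.125, 0.25, 0.125, 0.375, 0.125 (working shown to 6 dp, full precision carried).
D = 0.125² + 0.25² + 0.125² + 0.375² + 0.125² = 0.015625 + 0.062500 + 0.015625 + 0.140625 + 0.015625 = 0.250000.
So 1/D = 4.0000, i.e. 4.00 to 2 decimal places.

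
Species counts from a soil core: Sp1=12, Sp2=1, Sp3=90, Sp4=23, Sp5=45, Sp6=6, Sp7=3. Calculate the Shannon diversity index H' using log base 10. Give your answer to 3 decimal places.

Total N = 12+1+90+23+45+6+3 = 180, so the proportions are 0.06667, 0.00556, 0.5, 0.12778, 0.25, 0.03333, 0.01667 (working shown to 5 dp, full precision carried).
Each pᵢ log₁₀ pᵢ term: 0.06667×(-1.17609)=-0.07841, 0.00556×(-2.25527)=-0.01253, 0.5×(-0.30103)=-0.15051, 0.12778×(-0.89354)=-0.11418, 0.25×(-0.60206)=-0.15051, 0.03333×(-1.47712)=-0.04924, 0.01667×(-1.77815)=-0.02964.
Sum = -0.58501, so H' = 0.585.

0.585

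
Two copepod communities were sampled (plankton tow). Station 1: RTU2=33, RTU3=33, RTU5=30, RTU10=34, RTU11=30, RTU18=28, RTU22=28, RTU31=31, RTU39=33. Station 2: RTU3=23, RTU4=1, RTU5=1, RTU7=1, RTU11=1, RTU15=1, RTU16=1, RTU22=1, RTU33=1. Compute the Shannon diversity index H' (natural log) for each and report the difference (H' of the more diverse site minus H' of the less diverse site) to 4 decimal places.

1.0872

Station 1: N=280, proportions 0.117857, 0.117857, 0.107143, 0.121429, 0.107143, 0.1, 0.1, 0.110714, 0.117857, giving H' = 2.194863 (working shown to 6 dp, full precision carried).
Station 2: N=31, proportions 0.741935, 0.032258, 0.032258, 0.032258, 0.032258, 0.032258, 0.032258, 0.032258, 0.032258, giving H' = 1.107653.
Difference = |2.194863 − 1.107653| = 1.087210, i.e. 1.0872 to 4 decimal places.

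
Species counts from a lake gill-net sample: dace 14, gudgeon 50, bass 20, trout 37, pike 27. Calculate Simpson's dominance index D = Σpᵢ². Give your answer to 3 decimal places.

Total N = 14+50+20+37+27 = 148, so the proportions are 0.09459, 0.33784, 0.13514, 0.25, 0.18243 (working shown to 5 dp, full precision carried).
D = 0.09459² + 0.33784² + 0.13514² + 0.25² + 0.18243² = 0.00895 + 0.11413 + 0.01826 + 0.06250 + 0.03328 = 0.23713.
To 3 decimal places, D = 0.237.

0.237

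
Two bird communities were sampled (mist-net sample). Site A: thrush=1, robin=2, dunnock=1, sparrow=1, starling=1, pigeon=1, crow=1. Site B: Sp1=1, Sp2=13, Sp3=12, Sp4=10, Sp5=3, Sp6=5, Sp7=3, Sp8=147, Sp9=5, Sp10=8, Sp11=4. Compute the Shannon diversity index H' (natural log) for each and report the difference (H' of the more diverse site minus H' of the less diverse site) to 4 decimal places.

0.6522

Site A: N=8, proportions 0.125, 0.25, 0.125, 0.125, 0.125, 0.125, 0.125, giving H' = 1.906155 (working shown to 6 dp, full precision carried).
Site B: N=211, proportions 0.004739, 0.061611, 0.056872, 0.047393, 0.014218, 0.023697, 0.014218, 0.696682, 0.023697, 0.037915, 0.018957, giving H' = 1.253994.
Difference = |1.906155 − 1.253994| = 0.652161, i.e. 0.6522 to 4 decimal places.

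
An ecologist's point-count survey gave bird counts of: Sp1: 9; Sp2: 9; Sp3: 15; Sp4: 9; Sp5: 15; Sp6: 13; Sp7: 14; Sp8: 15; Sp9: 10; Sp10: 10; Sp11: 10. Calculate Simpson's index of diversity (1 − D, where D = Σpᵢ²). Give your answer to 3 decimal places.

Total N = 9+9+15+9+15+13+14+15+10+10+10 = 129, so the proportions are 0.06977, 0.06977, 0.11628, 0.06977, 0.11628, 0.10078, 0.10853, 0.11628, 0.07752, 0.07752, 0.07752 (working shown to 5 dp, full precision carried).
D = 0.06977² + 0.06977² + 0.11628² + 0.06977² + 0.11628² + 0.10078² + 0.10853² + 0.11628² + 0.07752² + 0.07752² + 0.07752² = 0.00487 + 0.00487 + 0.01352 + 0.00487 + 0.01352 + 0.01016 + 0.01178 + 0.01352 + 0.00601 + 0.00601 + 0.00601 = 0.09513.
So 1 − D = 0.90487, i.e. 0.905 to 3 decimal places.

0.905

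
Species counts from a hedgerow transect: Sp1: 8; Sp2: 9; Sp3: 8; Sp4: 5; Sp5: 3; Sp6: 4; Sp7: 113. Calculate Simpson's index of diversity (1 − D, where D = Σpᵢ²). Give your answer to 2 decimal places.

0.42

Total N = 8+9+8+5+3+4+113 = 150, so the proportions are 0.0533, 0.06, 0.0533, 0.0333, 0.02, 0.0267, 0.7533 (working shown to 4 dp, full precision carried).
D = 0.0533² + 0.06² + 0.0533² + 0.0333² + 0.02² + 0.0267² + 0.7533² = 0.0028 + 0.0036 + 0.0028 + 0.0011 + 0.0004 + 0.0007 + 0.5675 = 0.5790.
So 1 − D = 0.4210, i.e. 0.42 to 2 decimal places.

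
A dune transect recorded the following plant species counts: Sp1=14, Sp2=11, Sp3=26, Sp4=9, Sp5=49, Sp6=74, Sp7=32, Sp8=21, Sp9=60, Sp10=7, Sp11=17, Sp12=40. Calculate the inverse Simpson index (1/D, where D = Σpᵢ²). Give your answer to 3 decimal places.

8.123

Total N = 14+11+26+9+49+74+32+21+60+7+17+40 = 360, so the proportions are 0.0388889, 0.0305556, 0.0722222, 0.025, 0.1361111, 0.2055556, 0.0888889, 0.0583333, 0.1666667, 0.0194444, 0.0472222, 0.1111111 (working shown to 7 dp, full precision carried).
D = 0.0388889² + 0.0305556² + 0.0722222² + 0.025² + 0.1361111² + 0.2055556² + 0.0888889² + 0.0583333² + 0.1666667² + 0.0194444² + 0.0472222² + 0.1111111² = 0.0015123 + 0.0009336 + 0.0052160 + 0.0006250 + 0.0185262 + 0.0422531 + 0.0079012 + 0.0034028 + 0.0277778 + 0.0003781 + 0.0022299 + 0.0123457 = 0.1231019.
So 1/D = 8.12335, i.e. 8.123 to 3 decimal places.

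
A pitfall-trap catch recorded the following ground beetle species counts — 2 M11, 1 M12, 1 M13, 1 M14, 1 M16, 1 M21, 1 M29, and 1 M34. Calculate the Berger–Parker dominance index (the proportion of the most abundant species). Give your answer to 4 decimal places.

0.2222

Total N = 2+1+1+1+1+1+1+1 = 9, so the proportions are 0.222222, 0.111111, 0.111111, 0.111111, 0.111111, 0.111111, 0.111111, 0.111111 (working shown to 6 dp, full precision carried).
The largest proportion is 0.222222, i.e. d = 0.2222 to 4 decimal places.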